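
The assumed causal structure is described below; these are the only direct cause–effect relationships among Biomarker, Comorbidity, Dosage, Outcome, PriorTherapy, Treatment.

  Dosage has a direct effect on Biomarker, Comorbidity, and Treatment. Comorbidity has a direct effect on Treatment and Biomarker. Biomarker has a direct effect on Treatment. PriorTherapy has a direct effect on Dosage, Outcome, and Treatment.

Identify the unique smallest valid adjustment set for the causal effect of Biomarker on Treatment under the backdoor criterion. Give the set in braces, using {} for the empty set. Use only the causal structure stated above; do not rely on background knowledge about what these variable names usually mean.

{Comorbidity, Dosage}

Variables eligible for adjustment (non-descendants of Biomarker, excluding Biomarker and Treatment): {Comorbidity, Dosage, Outcome, PriorTherapy}.
Backdoor paths from Biomarker to Treatment:
  P1: Biomarker <- Dosage <- PriorTherapy -> Treatment
  P2: Biomarker <- Dosage -> Comorbidity -> Treatment
  P3: Biomarker <- Dosage -> Treatment
  P4: Biomarker <- Comorbidity <- Dosage <- PriorTherapy -> Treatment
  P5: Biomarker <- Comorbidity <- Dosage -> Treatment
  P6: Biomarker <- Comorbidity -> Treatment
The empty set is not sufficient: P1 (Biomarker <- Dosage <- PriorTherapy -> Treatment) has no collider blocking it and no conditioned non-collider, so it is open.
Try {Comorbidity, Dosage}:
  P1: blocked at chain node Dosage ∈ conditioning set.
  P2: blocked at fork node Dosage ∈ conditioning set.
  P3: blocked at fork node Dosage ∈ conditioning set.
  P4: blocked at chain node Comorbidity ∈ conditioning set.
  P5: blocked at chain node Comorbidity ∈ conditioning set.
  P6: blocked at fork node Comorbidity ∈ conditioning set.
{Comorbidity, Dosage} contains no descendant of Biomarker and blocks every backdoor path.
Every element of {Comorbidity, Dosage} is needed (dropping Comorbidity leaves P6 open; dropping Dosage leaves P1 open), so no proper subset is valid.
Among all size-2 subsets of the eligible variables, only {Comorbidity, Dosage} blocks every backdoor path, so it is the unique smallest valid adjustment set.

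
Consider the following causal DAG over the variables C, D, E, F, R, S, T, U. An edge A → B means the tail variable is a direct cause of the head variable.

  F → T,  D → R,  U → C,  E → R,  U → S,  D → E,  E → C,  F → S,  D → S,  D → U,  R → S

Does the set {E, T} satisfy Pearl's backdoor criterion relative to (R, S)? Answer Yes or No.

No

Backdoor paths from R to S (paths whose first edge points into R):
  P1: R <- D -> E -> C <- U -> S
  P2: R <- D -> U -> S
  P3: R <- D -> S
  P4: R <- E <- D -> U -> S
  P5: R <- E <- D -> S
  P6: R <- E -> C <- U <- D -> S
  P7: R <- E -> C <- U -> S
Condition 1 (no descendant of R in the set): holds — descendants of R are {S}; none are in {E, T}.
Condition 2 (every backdoor path blocked by {E, T}):
  P1: blocked at chain node E ∈ conditioning set.
  P2: open — no interior node is in the conditioning set.
  P3: open — no interior node is in the conditioning set.
  P4: blocked at chain node E ∈ conditioning set.
  P5: blocked at chain node E ∈ conditioning set.
  P6: blocked at fork node E ∈ conditioning set.
  P7: blocked at fork node E ∈ conditioning set.
{E, T} does not satisfy the backdoor criterion.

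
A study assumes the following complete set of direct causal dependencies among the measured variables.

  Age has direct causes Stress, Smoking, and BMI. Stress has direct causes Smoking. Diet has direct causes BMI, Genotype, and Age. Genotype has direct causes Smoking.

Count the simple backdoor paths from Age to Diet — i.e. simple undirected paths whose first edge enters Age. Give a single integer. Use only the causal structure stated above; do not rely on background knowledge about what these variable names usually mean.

3

A backdoor path from Age to Diet is any simple undirected path whose first edge points into Age (i.e. leaves Age via a parent).
Parents of Age: {BMI, Smoking, Stress}.
Enumerating:
  P1: Age <- Smoking -> Genotype -> Diet
  P2: Age <- BMI -> Diet
  P3: Age <- Stress <- Smoking -> Genotype -> Diet
That exhausts the simple backdoor paths. Count: 3.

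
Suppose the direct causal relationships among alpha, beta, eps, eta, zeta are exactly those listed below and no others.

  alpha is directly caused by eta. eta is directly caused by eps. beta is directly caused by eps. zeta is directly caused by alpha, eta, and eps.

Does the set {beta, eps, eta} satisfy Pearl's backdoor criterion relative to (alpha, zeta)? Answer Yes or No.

Yes

Backdoor paths from alpha to zeta (paths whose first edge points into alpha):
  P1: alpha <- eta <- eps -> zeta
  P2: alpha <- eta -> zeta
Condition 1 (no descendant of alpha in the set): holds — descendants of alpha are {zeta}; none are in {beta, eps, eta}.
Condition 2 (every backdoor path blocked by {beta, eps, eta}):
  P1: blocked at chain node eta ∈ conditioning set.
  P2: blocked at fork node eta ∈ conditioning set.
{beta, eps, eta} satisfies the backdoor criterion.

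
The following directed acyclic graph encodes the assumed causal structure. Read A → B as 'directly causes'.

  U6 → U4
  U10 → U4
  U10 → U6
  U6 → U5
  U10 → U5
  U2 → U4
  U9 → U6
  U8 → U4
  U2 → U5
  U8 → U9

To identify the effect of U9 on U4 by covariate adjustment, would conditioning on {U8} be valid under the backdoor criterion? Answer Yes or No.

Backdoor paths from U9 to U4 (paths whose first edge points into U9):
  P1: U9 <- U8 -> U4
Condition 1 (no descendant of U9 in the set): holds — descendants of U9 are {U4, U5, U6}; none are in {U8}.
Condition 2 (every backdoor path blocked by {U8}):
  P1: blocked at fork node U8 ∈ conditioning set.
{U8} satisfies the backdoor criterion.

Yes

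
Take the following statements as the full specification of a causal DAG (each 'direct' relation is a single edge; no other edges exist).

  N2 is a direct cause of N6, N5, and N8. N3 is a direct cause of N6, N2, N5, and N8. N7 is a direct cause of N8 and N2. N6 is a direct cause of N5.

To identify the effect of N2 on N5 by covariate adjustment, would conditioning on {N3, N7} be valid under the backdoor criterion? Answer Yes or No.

Yes

Backdoor paths from N2 to N5 (paths whose first edge points into N2):
  P1: N2 <- N3 -> N6 -> N5
  P2: N2 <- N3 -> N5
  P3: N2 <- N7 -> N8 <- N3 -> N6 -> N5
  P4: N2 <- N7 -> N8 <- N3 -> N5
Condition 1 (no descendant of N2 in the set): holds — descendants of N2 are {N5, N6, N8}; none are in {N3, N7}.
Condition 2 (every backdoor path blocked by {N3, N7}):
  P1: blocked at fork node N3 ∈ conditioning set.
  P2: blocked at fork node N3 ∈ conditioning set.
  P3: blocked at fork node N7 ∈ conditioning set.
  P4: blocked at fork node N7 ∈ conditioning set.
{N3, N7} satisfies the backdoor criterion.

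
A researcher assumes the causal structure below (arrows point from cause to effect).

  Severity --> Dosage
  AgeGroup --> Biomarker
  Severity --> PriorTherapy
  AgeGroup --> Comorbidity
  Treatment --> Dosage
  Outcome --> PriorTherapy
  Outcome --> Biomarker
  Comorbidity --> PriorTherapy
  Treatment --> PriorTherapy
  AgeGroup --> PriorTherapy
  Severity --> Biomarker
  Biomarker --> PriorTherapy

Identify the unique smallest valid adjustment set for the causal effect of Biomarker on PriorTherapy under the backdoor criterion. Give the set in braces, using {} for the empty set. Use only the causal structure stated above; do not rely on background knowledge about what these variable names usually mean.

{AgeGroup, Outcome, Severity}

Variables eligible for adjustment (non-descendants of Biomarker, excluding Biomarker and PriorTherapy): {AgeGroup, Comorbidity, Dosage, Outcome, Severity, Treatment}.
Backdoor paths from Biomarker to PriorTherapy:
  P1: Biomarker <- Outcome -> PriorTherapy
  P2: Biomarker <- AgeGroup -> Comorbidity -> PriorTherapy
  P3: Biomarker <- AgeGroup -> PriorTherapy
  P4: Biomarker <- Severity -> PriorTherapy
  P5: Biomarker <- Severity -> Dosage <- Treatment -> PriorTherapy
The empty set is not sufficient: P1 (Biomarker <- Outcome -> PriorTherapy) has no collider blocking it and no conditioned non-collider, so it is open.
Try {AgeGroup, Outcome, Severity}:
  P1: blocked at fork node Outcome ∈ conditioning set.
  P2: blocked at fork node AgeGroup ∈ conditioning set.
  P3: blocked at fork node AgeGroup ∈ conditioning set.
  P4: blocked at fork node Severity ∈ conditioning set.
  P5: blocked at fork node Severity ∈ conditioning set.
{AgeGroup, Outcome, Severity} contains no descendant of Biomarker and blocks every backdoor path.
Every element of {AgeGroup, Outcome, Severity} is needed (dropping AgeGroup leaves P2 open; dropping Outcome leaves P1 open; dropping Severity leaves P4 open), so no proper subset is valid.
Among all size-3 subsets of the eligible variables, only {AgeGroup, Outcome, Severity} blocks every backdoor path, so it is the unique smallest valid adjustment set.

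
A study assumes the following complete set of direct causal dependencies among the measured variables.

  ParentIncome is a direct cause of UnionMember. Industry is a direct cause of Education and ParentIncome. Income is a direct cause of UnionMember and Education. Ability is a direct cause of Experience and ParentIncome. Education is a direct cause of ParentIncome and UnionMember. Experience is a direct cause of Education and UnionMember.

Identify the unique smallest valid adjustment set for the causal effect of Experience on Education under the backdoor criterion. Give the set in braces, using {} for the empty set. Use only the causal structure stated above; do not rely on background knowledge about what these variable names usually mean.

{}

Variables eligible for adjustment (non-descendants of Experience, excluding Experience and Education): {Ability, Income, Industry}.
Backdoor paths from Experience to Education:
  P1: Experience <- Ability -> ParentIncome <- Industry -> Education
  P2: Experience <- Ability -> ParentIncome <- Education
  P3: Experience <- Ability -> ParentIncome -> UnionMember <- Income -> Education
  P4: Experience <- Ability -> ParentIncome -> UnionMember <- Education
Each backdoor path contains an unconditioned collider, so every path is already blocked with the empty conditioning set:
  P1: blocked at collider ParentIncome (neither it nor any descendant is in the conditioning set).
  P2: blocked at collider ParentIncome (neither it nor any descendant is in the conditioning set).
  P3: blocked at collider UnionMember (neither it nor any descendant is in the conditioning set).
  P4: blocked at collider UnionMember (neither it nor any descendant is in the conditioning set).
The empty set is therefore the unique smallest valid set.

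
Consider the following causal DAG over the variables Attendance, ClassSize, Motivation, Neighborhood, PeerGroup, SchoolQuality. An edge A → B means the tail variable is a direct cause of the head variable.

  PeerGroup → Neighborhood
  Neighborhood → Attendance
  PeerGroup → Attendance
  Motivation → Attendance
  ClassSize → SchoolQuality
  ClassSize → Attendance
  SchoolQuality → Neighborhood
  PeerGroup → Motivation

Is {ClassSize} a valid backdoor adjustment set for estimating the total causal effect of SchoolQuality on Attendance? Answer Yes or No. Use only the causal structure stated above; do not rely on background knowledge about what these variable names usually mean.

Yes

Backdoor paths from SchoolQuality to Attendance (paths whose first edge points into SchoolQuality):
  P1: SchoolQuality <- ClassSize -> Attendance
Condition 1 (no descendant of SchoolQuality in the set): holds — descendants of SchoolQuality are {Attendance, Neighborhood}; none are in {ClassSize}.
Condition 2 (every backdoor path blocked by {ClassSize}):
  P1: blocked at fork node ClassSize ∈ conditioning set.
{ClassSize} satisfies the backdoor criterion.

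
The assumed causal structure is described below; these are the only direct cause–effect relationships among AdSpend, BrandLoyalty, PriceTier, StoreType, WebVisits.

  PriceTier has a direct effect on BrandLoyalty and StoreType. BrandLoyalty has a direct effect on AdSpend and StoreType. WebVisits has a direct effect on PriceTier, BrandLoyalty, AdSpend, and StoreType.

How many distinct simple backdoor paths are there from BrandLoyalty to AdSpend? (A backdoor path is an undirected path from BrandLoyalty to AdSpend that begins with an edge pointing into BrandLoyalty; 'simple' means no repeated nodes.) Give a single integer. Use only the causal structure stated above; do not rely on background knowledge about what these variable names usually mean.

A backdoor path from BrandLoyalty to AdSpend is any simple undirected path whose first edge points into BrandLoyalty (i.e. leaves BrandLoyalty via a parent).
Parents of BrandLoyalty: {PriceTier, WebVisits}.
Enumerating:
  P1: BrandLoyalty <- WebVisits -> AdSpend
  P2: BrandLoyalty <- PriceTier <- WebVisits -> AdSpend
  P3: BrandLoyalty <- PriceTier -> StoreType <- WebVisits -> AdSpend
That exhausts the simple backdoor paths. Count: 3.

3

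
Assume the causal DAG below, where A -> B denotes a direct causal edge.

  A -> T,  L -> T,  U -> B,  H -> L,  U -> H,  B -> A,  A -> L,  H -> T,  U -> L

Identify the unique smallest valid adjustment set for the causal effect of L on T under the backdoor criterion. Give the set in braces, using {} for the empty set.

{A, H}

Variables eligible for adjustment (non-descendants of L, excluding L and T): {A, B, H, U}.
Backdoor paths from L to T:
  P1: L <- U -> H -> T
  P2: L <- U -> B -> A -> T
  P3: L <- H <- U -> B -> A -> T
  P4: L <- H -> T
  P5: L <- A <- B <- U -> H -> T
  P6: L <- A -> T
The empty set is not sufficient: P1 (L <- U -> H -> T) has no collider blocking it and no conditioned non-collider, so it is open.
Try {A, H}:
  P1: blocked at chain node H ∈ conditioning set.
  P2: blocked at chain node A ∈ conditioning set.
  P3: blocked at chain node H ∈ conditioning set.
  P4: blocked at fork node H ∈ conditioning set.
  P5: blocked at chain node A ∈ conditioning set.
  P6: blocked at fork node A ∈ conditioning set.
{A, H} contains no descendant of L and blocks every backdoor path.
Every element of {A, H} is needed (dropping A leaves P2 open; dropping H leaves P1 open), so no proper subset is valid.
Among all size-2 subsets of the eligible variables, only {A, H} blocks every backdoor path, so it is the unique smallest valid adjustment set.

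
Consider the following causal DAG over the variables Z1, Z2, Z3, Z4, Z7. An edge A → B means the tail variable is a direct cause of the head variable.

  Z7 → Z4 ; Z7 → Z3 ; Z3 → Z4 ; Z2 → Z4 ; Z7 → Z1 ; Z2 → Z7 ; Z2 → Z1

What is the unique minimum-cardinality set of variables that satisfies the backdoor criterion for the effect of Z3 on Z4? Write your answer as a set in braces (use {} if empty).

Variables eligible for adjustment (non-descendants of Z3, excluding Z3 and Z4): {Z1, Z2, Z7}.
Backdoor paths from Z3 to Z4:
  P1: Z3 <- Z7 <- Z2 -> Z4
  P2: Z3 <- Z7 -> Z4
  P3: Z3 <- Z7 -> Z1 <- Z2 -> Z4
The empty set is not sufficient: P1 (Z3 <- Z7 <- Z2 -> Z4) has no collider blocking it and no conditioned non-collider, so it is open.
Try {Z7}:
  P1: blocked at chain node Z7 ∈ conditioning set.
  P2: blocked at fork node Z7 ∈ conditioning set.
  P3: blocked at fork node Z7 ∈ conditioning set.
{Z7} contains no descendant of Z3 and blocks every backdoor path.
No other singleton works — e.g. {Z2} leaves P2 open — so {Z7} is the unique smallest valid adjustment set.

{Z7}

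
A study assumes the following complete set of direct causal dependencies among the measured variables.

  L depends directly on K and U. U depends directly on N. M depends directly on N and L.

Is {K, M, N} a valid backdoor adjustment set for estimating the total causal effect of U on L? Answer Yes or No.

No

Backdoor paths from U to L (paths whose first edge points into U):
  P1: U <- N -> M <- L
Condition 1 (no descendant of U in the set): FAILS — M is a descendant of U.
Condition 2 (every backdoor path blocked by {K, M, N}):
  P1: blocked at fork node N ∈ conditioning set.
{K, M, N} does not satisfy the backdoor criterion.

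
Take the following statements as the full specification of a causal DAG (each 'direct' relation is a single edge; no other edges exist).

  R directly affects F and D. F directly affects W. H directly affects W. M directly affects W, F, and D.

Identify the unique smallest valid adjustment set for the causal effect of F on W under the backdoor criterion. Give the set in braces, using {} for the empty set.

{M}

Variables eligible for adjustment (non-descendants of F, excluding F and W): {D, H, M, R}.
Backdoor paths from F to W:
  P1: F <- R -> D <- M -> W
  P2: F <- M -> W
The empty set is not sufficient: P2 (F <- M -> W) has no collider blocking it and no conditioned non-collider, so it is open.
Try {M}:
  P1: blocked at collider D (neither it nor any descendant is in the conditioning set).
  P2: blocked at fork node M ∈ conditioning set.
{M} contains no descendant of F and blocks every backdoor path.
No other singleton works — e.g. {R} leaves P2 open — so {M} is the unique smallest valid adjustment set.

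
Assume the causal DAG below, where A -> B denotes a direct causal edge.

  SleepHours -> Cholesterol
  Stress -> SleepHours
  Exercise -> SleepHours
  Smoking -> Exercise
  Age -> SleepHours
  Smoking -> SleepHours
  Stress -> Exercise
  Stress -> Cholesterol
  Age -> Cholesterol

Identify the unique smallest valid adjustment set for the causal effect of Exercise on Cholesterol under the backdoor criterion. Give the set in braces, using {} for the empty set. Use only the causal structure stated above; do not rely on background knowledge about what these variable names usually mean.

{Smoking, Stress}

Variables eligible for adjustment (non-descendants of Exercise, excluding Exercise and Cholesterol): {Age, Smoking, Stress}.
Backdoor paths from Exercise to Cholesterol:
  P1: Exercise <- Stress -> SleepHours <- Age -> Cholesterol
  P2: Exercise <- Stress -> SleepHours -> Cholesterol
  P3: Exercise <- Stress -> Cholesterol
  P4: Exercise <- Smoking -> SleepHours <- Stress -> Cholesterol
  P5: Exercise <- Smoking -> SleepHours <- Age -> Cholesterol
  P6: Exercise <- Smoking -> SleepHours -> Cholesterol
The empty set is not sufficient: P2 (Exercise <- Stress -> SleepHours -> Cholesterol) has no collider blocking it and no conditioned non-collider, so it is open.
Try {Smoking, Stress}:
  P1: blocked at fork node Stress ∈ conditioning set.
  P2: blocked at fork node Stress ∈ conditioning set.
  P3: blocked at fork node Stress ∈ conditioning set.
  P4: blocked at fork node Smoking ∈ conditioning set.
  P5: blocked at fork node Smoking ∈ conditioning set.
  P6: blocked at fork node Smoking ∈ conditioning set.
{Smoking, Stress} contains no descendant of Exercise and blocks every backdoor path.
Every element of {Smoking, Stress} is needed (dropping Smoking leaves P6 open; dropping Stress leaves P2 open), so no proper subset is valid.
Among all size-2 subsets of the eligible variables, only {Smoking, Stress} blocks every backdoor path, so it is the unique smallest valid adjustment set.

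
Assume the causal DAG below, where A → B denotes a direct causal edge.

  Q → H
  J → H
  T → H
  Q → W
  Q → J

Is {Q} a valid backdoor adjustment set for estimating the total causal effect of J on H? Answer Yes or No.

Yes

Backdoor paths from J to H (paths whose first edge points into J):
  P1: J <- Q -> H
Condition 1 (no descendant of J in the set): holds — descendants of J are {H}; none are in {Q}.
Condition 2 (every backdoor path blocked by {Q}):
  P1: blocked at fork node Q ∈ conditioning set.
{Q} satisfies the backdoor criterion.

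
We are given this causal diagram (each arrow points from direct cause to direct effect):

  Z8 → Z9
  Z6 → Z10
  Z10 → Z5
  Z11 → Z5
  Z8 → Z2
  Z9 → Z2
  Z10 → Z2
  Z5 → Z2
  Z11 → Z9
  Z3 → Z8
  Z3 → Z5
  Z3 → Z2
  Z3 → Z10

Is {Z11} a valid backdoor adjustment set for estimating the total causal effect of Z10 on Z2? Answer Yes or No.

No

Backdoor paths from Z10 to Z2 (paths whose first edge points into Z10):
  P1: Z10 <- Z3 -> Z8 -> Z9 <- Z11 -> Z5 -> Z2
  P2: Z10 <- Z3 -> Z8 -> Z9 -> Z2
  P3: Z10 <- Z3 -> Z8 -> Z2
  P4: Z10 <- Z3 -> Z5 <- Z11 -> Z9 <- Z8 -> Z2
  P5: Z10 <- Z3 -> Z5 <- Z11 -> Z9 -> Z2
  P6: Z10 <- Z3 -> Z5 -> Z2
  P7: Z10 <- Z3 -> Z2
Condition 1 (no descendant of Z10 in the set): holds — descendants of Z10 are {Z2, Z5}; none are in {Z11}.
Condition 2 (every backdoor path blocked by {Z11}):
  P1: blocked at collider Z9 (neither it nor any descendant is in the conditioning set).
  P2: open — no interior node is in the conditioning set.
  P3: open — no interior node is in the conditioning set.
  P4: blocked at collider Z5 (neither it nor any descendant is in the conditioning set).
  P5: blocked at collider Z5 (neither it nor any descendant is in the conditioning set).
  P6: open — no interior node is in the conditioning set.
  P7: open — no interior node is in the conditioning set.
{Z11} does not satisfy the backdoor criterion.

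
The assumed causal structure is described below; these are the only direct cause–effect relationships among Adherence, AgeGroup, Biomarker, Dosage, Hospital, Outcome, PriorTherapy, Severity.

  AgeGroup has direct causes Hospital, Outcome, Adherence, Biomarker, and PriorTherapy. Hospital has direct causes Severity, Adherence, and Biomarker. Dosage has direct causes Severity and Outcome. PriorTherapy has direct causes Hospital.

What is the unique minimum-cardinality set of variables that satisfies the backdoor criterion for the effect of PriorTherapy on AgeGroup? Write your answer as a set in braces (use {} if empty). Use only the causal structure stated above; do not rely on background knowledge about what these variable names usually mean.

Variables eligible for adjustment (non-descendants of PriorTherapy, excluding PriorTherapy and AgeGroup): {Adherence, Biomarker, Dosage, Hospital, Outcome, Severity}.
Backdoor paths from PriorTherapy to AgeGroup:
  P1: PriorTherapy <- Hospital <- Severity -> Dosage <- Outcome -> AgeGroup
  P2: PriorTherapy <- Hospital <- Adherence -> AgeGroup
  P3: PriorTherapy <- Hospital <- Biomarker -> AgeGroup
  P4: PriorTherapy <- Hospital -> AgeGroup
The empty set is not sufficient: P2 (PriorTherapy <- Hospital <- Adherence -> AgeGroup) has no collider blocking it and no conditioned non-collider, so it is open.
Try {Hospital}:
  P1: blocked at chain node Hospital ∈ conditioning set.
  P2: blocked at chain node Hospital ∈ conditioning set.
  P3: blocked at chain node Hospital ∈ conditioning set.
  P4: blocked at fork node Hospital ∈ conditioning set.
{Hospital} contains no descendant of PriorTherapy and blocks every backdoor path.
No other singleton works — e.g. {Severity} leaves P2 open — so {Hospital} is the unique smallest valid adjustment set.

{Hospital}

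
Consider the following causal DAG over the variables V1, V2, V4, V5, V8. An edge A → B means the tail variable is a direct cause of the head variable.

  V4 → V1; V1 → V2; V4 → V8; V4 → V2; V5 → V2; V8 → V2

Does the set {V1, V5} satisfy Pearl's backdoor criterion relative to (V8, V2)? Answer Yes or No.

No

Backdoor paths from V8 to V2 (paths whose first edge points into V8):
  P1: V8 <- V4 -> V1 -> V2
  P2: V8 <- V4 -> V2
Condition 1 (no descendant of V8 in the set): holds — descendants of V8 are {V2}; none are in {V1, V5}.
Condition 2 (every backdoor path blocked by {V1, V5}):
  P1: blocked at chain node V1 ∈ conditioning set.
  P2: open — no interior node is in the conditioning set.
{V1, V5} does not satisfy the backdoor criterion.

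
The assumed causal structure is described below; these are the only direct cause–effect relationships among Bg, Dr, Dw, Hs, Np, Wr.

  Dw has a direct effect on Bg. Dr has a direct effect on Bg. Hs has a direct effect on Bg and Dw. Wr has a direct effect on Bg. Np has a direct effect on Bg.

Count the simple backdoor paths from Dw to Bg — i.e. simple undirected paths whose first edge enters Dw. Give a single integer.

1

A backdoor path from Dw to Bg is any simple undirected path whose first edge points into Dw (i.e. leaves Dw via a parent).
Parents of Dw: {Hs}.
Enumerating:
  P1: Dw <- Hs -> Bg
That exhausts the simple backdoor paths. Count: 1.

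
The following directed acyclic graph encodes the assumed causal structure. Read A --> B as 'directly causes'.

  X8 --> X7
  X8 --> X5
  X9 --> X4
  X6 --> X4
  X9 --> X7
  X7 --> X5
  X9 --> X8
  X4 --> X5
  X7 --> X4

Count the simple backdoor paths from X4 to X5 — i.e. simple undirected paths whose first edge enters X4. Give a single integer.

7

A backdoor path from X4 to X5 is any simple undirected path whose first edge points into X4 (i.e. leaves X4 via a parent).
Parents of X4: {X6, X7, X9}.
Enumerating:
  P1: X4 <- X9 -> X8 -> X7 -> X5
  P2: X4 <- X9 -> X8 -> X5
  P3: X4 <- X9 -> X7 <- X8 -> X5
  P4: X4 <- X9 -> X7 -> X5
  P5: X4 <- X7 <- X9 -> X8 -> X5
  P6: X4 <- X7 <- X8 -> X5
  P7: X4 <- X7 -> X5
That exhausts the simple backdoor paths. Count: 7.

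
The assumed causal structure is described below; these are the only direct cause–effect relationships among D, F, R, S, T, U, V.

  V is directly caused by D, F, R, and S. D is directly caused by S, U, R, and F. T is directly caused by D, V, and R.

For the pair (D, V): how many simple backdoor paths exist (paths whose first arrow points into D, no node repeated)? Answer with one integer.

4

A backdoor path from D to V is any simple undirected path whose first edge points into D (i.e. leaves D via a parent).
Parents of D: {F, R, S, U}.
Enumerating:
  P1: D <- S -> V
  P2: D <- R -> V
  P3: D <- R -> T <- V
  P4: D <- F -> V
That exhausts the simple backdoor paths. Count: 4.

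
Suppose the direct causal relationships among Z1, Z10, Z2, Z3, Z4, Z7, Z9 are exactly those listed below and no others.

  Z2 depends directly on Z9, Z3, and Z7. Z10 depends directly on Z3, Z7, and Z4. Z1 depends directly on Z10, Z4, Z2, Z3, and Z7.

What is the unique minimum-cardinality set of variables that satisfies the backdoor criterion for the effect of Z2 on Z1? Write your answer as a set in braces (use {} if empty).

{Z3, Z7}

Variables eligible for adjustment (non-descendants of Z2, excluding Z2 and Z1): {Z10, Z3, Z4, Z7, Z9}.
Backdoor paths from Z2 to Z1:
  P1: Z2 <- Z7 -> Z10 <- Z4 -> Z1
  P2: Z2 <- Z7 -> Z10 <- Z3 -> Z1
  P3: Z2 <- Z7 -> Z10 -> Z1
  P4: Z2 <- Z7 -> Z1
  P5: Z2 <- Z3 -> Z10 <- Z4 -> Z1
  P6: Z2 <- Z3 -> Z10 <- Z7 -> Z1
  P7: Z2 <- Z3 -> Z10 -> Z1
  P8: Z2 <- Z3 -> Z1
The empty set is not sufficient: P3 (Z2 <- Z7 -> Z10 -> Z1) has no collider blocking it and no conditioned non-collider, so it is open.
Try {Z3, Z7}:
  P1: blocked at fork node Z7 ∈ conditioning set.
  P2: blocked at fork node Z7 ∈ conditioning set.
  P3: blocked at fork node Z7 ∈ conditioning set.
  P4: blocked at fork node Z7 ∈ conditioning set.
  P5: blocked at fork node Z3 ∈ conditioning set.
  P6: blocked at fork node Z3 ∈ conditioning set.
  P7: blocked at fork node Z3 ∈ conditioning set.
  P8: blocked at fork node Z3 ∈ conditioning set.
{Z3, Z7} contains no descendant of Z2 and blocks every backdoor path.
Every element of {Z3, Z7} is needed (dropping Z3 leaves P7 open; dropping Z7 leaves P3 open), so no proper subset is valid.
Among all size-2 subsets of the eligible variables, only {Z3, Z7} blocks every backdoor path, so it is the unique smallest valid adjustment set.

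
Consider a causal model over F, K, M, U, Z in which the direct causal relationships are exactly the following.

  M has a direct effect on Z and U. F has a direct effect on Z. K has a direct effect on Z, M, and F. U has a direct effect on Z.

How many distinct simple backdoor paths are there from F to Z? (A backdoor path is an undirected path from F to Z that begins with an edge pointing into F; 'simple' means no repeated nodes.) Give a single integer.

3

A backdoor path from F to Z is any simple undirected path whose first edge points into F (i.e. leaves F via a parent).
Parents of F: {K}.
Enumerating:
  P1: F <- K -> M -> U -> Z
  P2: F <- K -> M -> Z
  P3: F <- K -> Z
That exhausts the simple backdoor paths. Count: 3.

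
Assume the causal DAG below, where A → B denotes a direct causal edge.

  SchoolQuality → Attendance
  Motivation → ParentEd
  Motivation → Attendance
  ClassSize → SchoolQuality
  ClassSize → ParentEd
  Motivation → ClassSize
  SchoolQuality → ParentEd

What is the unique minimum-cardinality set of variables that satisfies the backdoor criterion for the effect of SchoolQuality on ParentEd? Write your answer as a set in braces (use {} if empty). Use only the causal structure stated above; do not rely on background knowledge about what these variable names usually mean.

Variables eligible for adjustment (non-descendants of SchoolQuality, excluding SchoolQuality and ParentEd): {ClassSize, Motivation}.
Backdoor paths from SchoolQuality to ParentEd:
  P1: SchoolQuality <- ClassSize <- Motivation -> ParentEd
  P2: SchoolQuality <- ClassSize -> ParentEd
The empty set is not sufficient: P1 (SchoolQuality <- ClassSize <- Motivation -> ParentEd) has no collider blocking it and no conditioned non-collider, so it is open.
Try {ClassSize}:
  P1: blocked at chain node ClassSize ∈ conditioning set.
  P2: blocked at fork node ClassSize ∈ conditioning set.
{ClassSize} contains no descendant of SchoolQuality and blocks every backdoor path.
No other singleton works — e.g. {Motivation} leaves P2 open — so {ClassSize} is the unique smallest valid adjustment set.

{ClassSize}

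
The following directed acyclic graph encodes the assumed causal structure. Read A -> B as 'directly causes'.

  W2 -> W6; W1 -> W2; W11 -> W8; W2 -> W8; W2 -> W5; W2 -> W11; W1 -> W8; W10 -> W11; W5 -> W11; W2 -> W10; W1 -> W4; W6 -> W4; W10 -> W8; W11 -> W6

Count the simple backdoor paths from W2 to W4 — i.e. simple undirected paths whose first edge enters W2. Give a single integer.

3

A backdoor path from W2 to W4 is any simple undirected path whose first edge points into W2 (i.e. leaves W2 via a parent).
Parents of W2: {W1}.
Enumerating:
  P1: W2 <- W1 -> W8 <- W10 -> W11 -> W6 -> W4
  P2: W2 <- W1 -> W8 <- W11 -> W6 -> W4
  P3: W2 <- W1 -> W4
That exhausts the simple backdoor paths. Count: 3.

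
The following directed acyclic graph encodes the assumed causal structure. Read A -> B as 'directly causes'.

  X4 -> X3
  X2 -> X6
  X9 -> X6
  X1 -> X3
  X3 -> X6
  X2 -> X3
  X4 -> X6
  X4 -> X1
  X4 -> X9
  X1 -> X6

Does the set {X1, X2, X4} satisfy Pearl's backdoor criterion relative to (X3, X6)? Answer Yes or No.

Backdoor paths from X3 to X6 (paths whose first edge points into X3):
  P1: X3 <- X2 -> X6
  P2: X3 <- X4 -> X1 -> X6
  P3: X3 <- X4 -> X9 -> X6
  P4: X3 <- X4 -> X6
  P5: X3 <- X1 <- X4 -> X9 -> X6
  P6: X3 <- X1 <- X4 -> X6
  P7: X3 <- X1 -> X6
Condition 1 (no descendant of X3 in the set): holds — descendants of X3 are {X6}; none are in {X1, X2, X4}.
Condition 2 (every backdoor path blocked by {X1, X2, X4}):
  P1: blocked at fork node X2 ∈ conditioning set.
  P2: blocked at fork node X4 ∈ conditioning set.
  P3: blocked at fork node X4 ∈ conditioning set.
  P4: blocked at fork node X4 ∈ conditioning set.
  P5: blocked at chain node X1 ∈ conditioning set.
  P6: blocked at chain node X1 ∈ conditioning set.
  P7: blocked at fork node X1 ∈ conditioning set.
{X1, X2, X4} satisfies the backdoor criterion.

Yes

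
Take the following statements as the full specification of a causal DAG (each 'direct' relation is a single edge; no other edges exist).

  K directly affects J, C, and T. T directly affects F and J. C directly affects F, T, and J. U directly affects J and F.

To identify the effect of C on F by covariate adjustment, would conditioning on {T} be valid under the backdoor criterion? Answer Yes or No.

No

Backdoor paths from C to F (paths whose first edge points into C):
  P1: C <- K -> T -> F
  P2: C <- K -> T -> J <- U -> F
  P3: C <- K -> J <- U -> F
  P4: C <- K -> J <- T -> F
Condition 1 (no descendant of C in the set): FAILS — T is a descendant of C.
Condition 2 (every backdoor path blocked by {T}):
  P1: blocked at chain node T ∈ conditioning set.
  P2: blocked at chain node T ∈ conditioning set.
  P3: blocked at collider J (neither it nor any descendant is in the conditioning set).
  P4: blocked at collider J (neither it nor any descendant is in the conditioning set).
{T} does not satisfy the backdoor criterion.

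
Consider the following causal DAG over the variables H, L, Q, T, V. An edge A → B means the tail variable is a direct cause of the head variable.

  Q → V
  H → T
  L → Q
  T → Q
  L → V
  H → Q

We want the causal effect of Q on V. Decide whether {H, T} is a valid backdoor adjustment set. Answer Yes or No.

No

Backdoor paths from Q to V (paths whose first edge points into Q):
  P1: Q <- L -> V
Condition 1 (no descendant of Q in the set): holds — descendants of Q are {V}; none are in {H, T}.
Condition 2 (every backdoor path blocked by {H, T}):
  P1: open — no interior node is in the conditioning set.
{H, T} does not satisfy the backdoor criterion.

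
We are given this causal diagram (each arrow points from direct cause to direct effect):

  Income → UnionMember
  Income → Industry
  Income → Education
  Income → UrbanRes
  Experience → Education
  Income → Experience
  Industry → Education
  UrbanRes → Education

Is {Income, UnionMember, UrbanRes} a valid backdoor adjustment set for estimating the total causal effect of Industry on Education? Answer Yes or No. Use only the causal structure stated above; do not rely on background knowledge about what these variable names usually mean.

Yes

Backdoor paths from Industry to Education (paths whose first edge points into Industry):
  P1: Industry <- Income -> UrbanRes -> Education
  P2: Industry <- Income -> Experience -> Education
  P3: Industry <- Income -> Education
Condition 1 (no descendant of Industry in the set): holds — descendants of Industry are {Education}; none are in {Income, UnionMember, UrbanRes}.
Condition 2 (every backdoor path blocked by {Income, UnionMember, UrbanRes}):
  P1: blocked at fork node Income ∈ conditioning set.
  P2: blocked at fork node Income ∈ conditioning set.
  P3: blocked at fork node Income ∈ conditioning set.
{Income, UnionMember, UrbanRes} satisfies the backdoor criterion.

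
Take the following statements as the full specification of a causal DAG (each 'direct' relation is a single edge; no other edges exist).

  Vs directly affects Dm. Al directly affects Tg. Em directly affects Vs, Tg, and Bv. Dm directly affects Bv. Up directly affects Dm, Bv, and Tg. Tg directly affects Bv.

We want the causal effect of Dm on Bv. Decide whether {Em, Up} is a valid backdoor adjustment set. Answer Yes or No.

Backdoor paths from Dm to Bv (paths whose first edge points into Dm):
  P1: Dm <- Vs <- Em -> Tg <- Up -> Bv
  P2: Dm <- Vs <- Em -> Tg -> Bv
  P3: Dm <- Vs <- Em -> Bv
  P4: Dm <- Up -> Tg <- Em -> Bv
  P5: Dm <- Up -> Tg -> Bv
  P6: Dm <- Up -> Bv
Condition 1 (no descendant of Dm in the set): holds — descendants of Dm are {Bv}; none are in {Em, Up}.
Condition 2 (every backdoor path blocked by {Em, Up}):
  P1: blocked at fork node Em ∈ conditioning set.
  P2: blocked at fork node Em ∈ conditioning set.
  P3: blocked at fork node Em ∈ conditioning set.
  P4: blocked at fork node Up ∈ conditioning set.
  P5: blocked at fork node Up ∈ conditioning set.
  P6: blocked at fork node Up ∈ conditioning set.
{Em, Up} satisfies the backdoor criterion.

Yes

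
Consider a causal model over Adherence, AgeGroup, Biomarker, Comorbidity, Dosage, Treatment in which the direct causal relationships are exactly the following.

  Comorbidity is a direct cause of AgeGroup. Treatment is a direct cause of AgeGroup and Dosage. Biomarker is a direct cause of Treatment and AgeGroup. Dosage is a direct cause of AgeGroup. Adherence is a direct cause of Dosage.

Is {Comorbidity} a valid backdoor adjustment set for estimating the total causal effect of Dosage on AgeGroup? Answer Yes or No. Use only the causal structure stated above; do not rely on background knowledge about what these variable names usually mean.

Backdoor paths from Dosage to AgeGroup (paths whose first edge points into Dosage):
  P1: Dosage <- Treatment <- Biomarker -> AgeGroup
  P2: Dosage <- Treatment -> AgeGroup
Condition 1 (no descendant of Dosage in the set): holds — descendants of Dosage are {AgeGroup}; none are in {Comorbidity}.
Condition 2 (every backdoor path blocked by {Comorbidity}):
  P1: open — no interior node is in the conditioning set.
  P2: open — no interior node is in the conditioning set.
{Comorbidity} does not satisfy the backdoor criterion.

No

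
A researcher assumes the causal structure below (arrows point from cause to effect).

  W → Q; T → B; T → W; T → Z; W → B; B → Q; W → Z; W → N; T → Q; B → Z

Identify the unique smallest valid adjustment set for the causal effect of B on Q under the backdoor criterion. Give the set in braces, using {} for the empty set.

Variables eligible for adjustment (non-descendants of B, excluding B and Q): {N, T, W}.
Backdoor paths from B to Q:
  P1: B <- T -> W -> Q
  P2: B <- T -> Z <- W -> Q
  P3: B <- T -> Q
  P4: B <- W <- T -> Q
  P5: B <- W -> Z <- T -> Q
  P6: B <- W -> Q
The empty set is not sufficient: P1 (B <- T -> W -> Q) has no collider blocking it and no conditioned non-collider, so it is open.
Try {T, W}:
  P1: blocked at fork node T ∈ conditioning set.
  P2: blocked at fork node T ∈ conditioning set.
  P3: blocked at fork node T ∈ conditioning set.
  P4: blocked at chain node W ∈ conditioning set.
  P5: blocked at fork node W ∈ conditioning set.
  P6: blocked at fork node W ∈ conditioning set.
{T, W} contains no descendant of B and blocks every backdoor path.
Every element of {T, W} is needed (dropping T leaves P3 open; dropping W leaves P6 open), so no proper subset is valid.
Among all size-2 subsets of the eligible variables, only {T, W} blocks every backdoor path, so it is the unique smallest valid adjustment set.

{T, W}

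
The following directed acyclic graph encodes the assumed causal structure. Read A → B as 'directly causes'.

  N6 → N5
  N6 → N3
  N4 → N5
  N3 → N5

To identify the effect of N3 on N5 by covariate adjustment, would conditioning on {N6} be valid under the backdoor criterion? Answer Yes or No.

Yes

Backdoor paths from N3 to N5 (paths whose first edge points into N3):
  P1: N3 <- N6 -> N5
Condition 1 (no descendant of N3 in the set): holds — descendants of N3 are {N5}; none are in {N6}.
Condition 2 (every backdoor path blocked by {N6}):
  P1: blocked at fork node N6 ∈ conditioning set.
{N6} satisfies the backdoor criterion.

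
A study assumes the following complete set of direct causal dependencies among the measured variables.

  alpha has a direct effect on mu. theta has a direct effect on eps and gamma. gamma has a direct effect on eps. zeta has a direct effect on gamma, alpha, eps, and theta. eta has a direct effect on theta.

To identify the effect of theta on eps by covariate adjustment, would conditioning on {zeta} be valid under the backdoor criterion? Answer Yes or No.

Backdoor paths from theta to eps (paths whose first edge points into theta):
  P1: theta <- zeta -> gamma -> eps
  P2: theta <- zeta -> eps
Condition 1 (no descendant of theta in the set): holds — descendants of theta are {eps, gamma}; none are in {zeta}.
Condition 2 (every backdoor path blocked by {zeta}):
  P1: blocked at fork node zeta ∈ conditioning set.
  P2: blocked at fork node zeta ∈ conditioning set.
{zeta} satisfies the backdoor criterion.

Yes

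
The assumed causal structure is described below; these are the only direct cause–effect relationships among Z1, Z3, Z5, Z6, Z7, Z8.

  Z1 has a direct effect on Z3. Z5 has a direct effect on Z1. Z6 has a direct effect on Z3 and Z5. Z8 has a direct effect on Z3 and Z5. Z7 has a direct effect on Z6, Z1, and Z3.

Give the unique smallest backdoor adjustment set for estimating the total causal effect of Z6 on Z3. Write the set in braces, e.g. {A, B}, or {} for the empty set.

{Z7}

Variables eligible for adjustment (non-descendants of Z6, excluding Z6 and Z3): {Z7, Z8}.
Backdoor paths from Z6 to Z3:
  P1: Z6 <- Z7 -> Z1 <- Z5 <- Z8 -> Z3
  P2: Z6 <- Z7 -> Z1 -> Z3
  P3: Z6 <- Z7 -> Z3
The empty set is not sufficient: P2 (Z6 <- Z7 -> Z1 -> Z3) has no collider blocking it and no conditioned non-collider, so it is open.
Try {Z7}:
  P1: blocked at fork node Z7 ∈ conditioning set.
  P2: blocked at fork node Z7 ∈ conditioning set.
  P3: blocked at fork node Z7 ∈ conditioning set.
{Z7} contains no descendant of Z6 and blocks every backdoor path.
No other singleton works — e.g. {Z8} leaves P2 open — so {Z7} is the unique smallest valid adjustment set.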